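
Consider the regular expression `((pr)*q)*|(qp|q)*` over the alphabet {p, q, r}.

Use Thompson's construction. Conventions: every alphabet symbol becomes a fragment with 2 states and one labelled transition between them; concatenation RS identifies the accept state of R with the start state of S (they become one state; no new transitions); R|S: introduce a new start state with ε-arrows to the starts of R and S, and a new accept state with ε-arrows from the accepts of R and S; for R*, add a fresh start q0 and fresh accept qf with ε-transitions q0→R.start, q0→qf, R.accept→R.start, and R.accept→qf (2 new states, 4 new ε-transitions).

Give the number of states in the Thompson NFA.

Recursing over subexpressions:
Each of the 6 symbol leaves contributes a 2-state fragment.
  pr = 3 states
  (pr)* = 5 states
  (pr)*q = 6 states
  ((pr)*q)* = 8 states
  qp = 3 states
  qp|q = 7 states
  (qp|q)* = 9 states
  ((pr)*q)*|(qp|q)* = 19 states

19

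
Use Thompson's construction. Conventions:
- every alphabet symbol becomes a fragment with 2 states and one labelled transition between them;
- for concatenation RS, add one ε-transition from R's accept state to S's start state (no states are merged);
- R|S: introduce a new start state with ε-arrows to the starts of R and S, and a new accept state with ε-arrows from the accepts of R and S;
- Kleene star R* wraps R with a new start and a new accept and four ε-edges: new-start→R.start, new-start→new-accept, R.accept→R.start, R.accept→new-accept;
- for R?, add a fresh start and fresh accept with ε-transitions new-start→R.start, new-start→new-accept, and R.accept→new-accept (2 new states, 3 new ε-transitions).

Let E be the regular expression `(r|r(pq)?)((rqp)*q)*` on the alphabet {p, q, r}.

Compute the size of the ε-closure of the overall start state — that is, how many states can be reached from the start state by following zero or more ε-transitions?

3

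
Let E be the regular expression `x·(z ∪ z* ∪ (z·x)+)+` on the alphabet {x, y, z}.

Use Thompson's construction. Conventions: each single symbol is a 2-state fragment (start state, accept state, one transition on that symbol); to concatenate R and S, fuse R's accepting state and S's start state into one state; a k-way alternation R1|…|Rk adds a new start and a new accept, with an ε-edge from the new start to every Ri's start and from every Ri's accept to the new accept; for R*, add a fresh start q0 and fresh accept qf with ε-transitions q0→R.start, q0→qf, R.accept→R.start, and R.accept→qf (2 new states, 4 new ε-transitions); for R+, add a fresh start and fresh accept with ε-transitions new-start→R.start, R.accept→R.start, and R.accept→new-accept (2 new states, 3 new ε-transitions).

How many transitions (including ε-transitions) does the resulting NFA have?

21

By structural recursion:
Each of the 5 symbol leaves contributes 1 transition (1 symbol, 0 ε).
  z* = 5 transitions (1 symbol, 4 ε)
  z·x = 2 transitions (2 symbol, 0 ε)
  (z·x)+ = 5 transitions (2 symbol, 3 ε)
  z ∪ z* ∪ (z·x)+ = 17 transitions (4 symbol, 13 ε)
  (z ∪ z* ∪ (z·x)+)+ = 20 transitions (4 symbol, 16 ε)
  x·(z ∪ z* ∪ (z·x)+)+ = 21 transitions (5 symbol, 16 ε)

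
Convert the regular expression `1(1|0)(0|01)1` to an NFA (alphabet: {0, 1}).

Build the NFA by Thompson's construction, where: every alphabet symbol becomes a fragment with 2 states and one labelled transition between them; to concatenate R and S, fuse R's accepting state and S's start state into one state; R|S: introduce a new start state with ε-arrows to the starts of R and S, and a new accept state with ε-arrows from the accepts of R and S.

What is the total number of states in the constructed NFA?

Recursing over subexpressions:
Each of the 7 symbol leaves contributes a 2-state fragment.
  1|0 : 6 states
  01 : 3 states
  0|01 : 7 states
  1(1|0)(0|01)1 : 14 states

14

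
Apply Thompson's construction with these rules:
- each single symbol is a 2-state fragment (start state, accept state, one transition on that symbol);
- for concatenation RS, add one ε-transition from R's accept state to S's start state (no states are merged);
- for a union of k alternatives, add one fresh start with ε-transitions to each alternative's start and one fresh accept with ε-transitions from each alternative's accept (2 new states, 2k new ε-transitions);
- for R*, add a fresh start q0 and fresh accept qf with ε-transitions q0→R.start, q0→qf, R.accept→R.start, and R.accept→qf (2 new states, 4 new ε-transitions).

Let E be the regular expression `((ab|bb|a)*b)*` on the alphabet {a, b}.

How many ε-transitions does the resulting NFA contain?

17

By structural recursion:
Each of the 6 symbol leaves contributes 0 ε-transitions.
  ab : 1 ε-transition
  bb : 1 ε-transition
  ab|bb|a : 8 ε-transitions
  (ab|bb|a)* : 12 ε-transitions
  (ab|bb|a)*b : 13 ε-transitions
  ((ab|bb|a)*b)* : 17 ε-transitions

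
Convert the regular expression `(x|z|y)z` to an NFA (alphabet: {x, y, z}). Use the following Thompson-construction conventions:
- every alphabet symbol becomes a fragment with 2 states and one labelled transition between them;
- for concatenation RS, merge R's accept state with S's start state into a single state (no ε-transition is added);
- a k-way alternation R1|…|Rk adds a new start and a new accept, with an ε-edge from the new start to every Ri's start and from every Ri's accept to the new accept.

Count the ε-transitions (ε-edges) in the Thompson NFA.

By structural recursion:
Each of the 4 symbol leaves contributes 0 ε-transitions.
  x|z|y : 6 ε-transitions
  (x|z|y)z : 6 ε-transitions

6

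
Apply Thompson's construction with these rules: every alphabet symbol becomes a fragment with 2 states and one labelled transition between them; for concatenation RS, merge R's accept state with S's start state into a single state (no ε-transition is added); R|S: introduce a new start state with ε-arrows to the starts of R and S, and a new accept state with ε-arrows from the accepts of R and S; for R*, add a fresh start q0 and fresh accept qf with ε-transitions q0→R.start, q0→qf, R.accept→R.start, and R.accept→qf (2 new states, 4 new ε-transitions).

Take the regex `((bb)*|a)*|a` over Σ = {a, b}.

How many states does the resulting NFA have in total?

15

By structural recursion:
Each of the 4 symbol leaves contributes a 2-state fragment.
  bb : 3 states
  (bb)* : 5 states
  (bb)*|a : 9 states
  ((bb)*|a)* : 11 states
  ((bb)*|a)*|a : 15 states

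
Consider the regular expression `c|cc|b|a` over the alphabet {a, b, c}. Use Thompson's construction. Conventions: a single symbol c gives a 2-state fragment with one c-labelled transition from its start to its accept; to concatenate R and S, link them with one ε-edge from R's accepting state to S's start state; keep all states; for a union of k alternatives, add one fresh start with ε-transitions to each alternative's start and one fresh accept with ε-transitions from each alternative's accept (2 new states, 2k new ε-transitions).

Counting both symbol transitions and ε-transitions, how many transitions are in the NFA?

Recursing over subexpressions:
Each of the 5 symbol leaves contributes 1 transition (1 symbol, 0 ε).
  cc : 3 transitions (2 symbol, 1 ε)
  c|cc|b|a : 14 transitions (5 symbol, 9 ε)

14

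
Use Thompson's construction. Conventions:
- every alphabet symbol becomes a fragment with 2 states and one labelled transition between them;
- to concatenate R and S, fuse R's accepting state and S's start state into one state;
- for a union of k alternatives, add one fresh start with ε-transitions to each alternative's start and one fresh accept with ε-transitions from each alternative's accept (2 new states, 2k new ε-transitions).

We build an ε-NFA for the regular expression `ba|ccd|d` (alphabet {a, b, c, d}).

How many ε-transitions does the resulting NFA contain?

Building bottom-up:
Each of the 6 symbol leaves contributes 0 ε-transitions.
  ba : 0 ε-transitions
  ccd : 0 ε-transitions
  ba|ccd|d : 6 ε-transitions

6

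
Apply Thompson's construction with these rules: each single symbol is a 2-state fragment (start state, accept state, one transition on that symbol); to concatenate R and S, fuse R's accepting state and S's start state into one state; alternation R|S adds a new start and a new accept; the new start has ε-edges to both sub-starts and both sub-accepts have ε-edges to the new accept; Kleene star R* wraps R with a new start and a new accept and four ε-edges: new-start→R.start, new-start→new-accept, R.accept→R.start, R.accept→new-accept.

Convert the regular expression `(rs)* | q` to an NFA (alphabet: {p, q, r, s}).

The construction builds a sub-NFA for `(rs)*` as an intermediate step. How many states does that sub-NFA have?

Fragment for `(rs)*`:
Each of the 2 symbol leaves contributes a 2-state fragment.
  rs = 3 states
  (rs)* = 5 states

5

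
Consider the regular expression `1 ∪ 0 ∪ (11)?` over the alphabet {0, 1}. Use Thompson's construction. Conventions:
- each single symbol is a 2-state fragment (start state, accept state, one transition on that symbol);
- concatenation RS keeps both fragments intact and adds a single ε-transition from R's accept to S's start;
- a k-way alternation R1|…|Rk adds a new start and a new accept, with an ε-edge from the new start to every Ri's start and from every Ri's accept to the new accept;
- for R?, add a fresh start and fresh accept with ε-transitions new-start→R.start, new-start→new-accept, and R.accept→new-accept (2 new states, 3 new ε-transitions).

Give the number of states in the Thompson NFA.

12

Bottom-up over the parse tree:
Each of the 4 symbol leaves contributes a 2-state fragment.
  11 = 4 states
  (11)? = 6 states
  1 ∪ 0 ∪ (11)? = 12 states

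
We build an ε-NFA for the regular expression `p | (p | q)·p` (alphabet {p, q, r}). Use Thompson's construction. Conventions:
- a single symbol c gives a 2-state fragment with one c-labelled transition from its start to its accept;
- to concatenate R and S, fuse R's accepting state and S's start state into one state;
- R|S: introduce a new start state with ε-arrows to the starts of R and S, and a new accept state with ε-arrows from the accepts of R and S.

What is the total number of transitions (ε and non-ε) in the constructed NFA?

12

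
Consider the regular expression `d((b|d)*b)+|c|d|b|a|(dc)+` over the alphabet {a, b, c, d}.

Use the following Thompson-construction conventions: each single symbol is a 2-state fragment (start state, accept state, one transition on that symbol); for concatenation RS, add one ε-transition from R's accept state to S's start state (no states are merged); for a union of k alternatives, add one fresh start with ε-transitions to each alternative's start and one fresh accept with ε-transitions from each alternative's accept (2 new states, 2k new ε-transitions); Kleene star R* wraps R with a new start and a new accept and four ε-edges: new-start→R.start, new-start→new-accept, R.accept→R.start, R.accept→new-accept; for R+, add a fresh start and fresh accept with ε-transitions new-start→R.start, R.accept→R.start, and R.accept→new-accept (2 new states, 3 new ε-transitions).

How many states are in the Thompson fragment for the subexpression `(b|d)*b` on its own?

10

Fragment for `(b|d)*b`:
Each of the 3 symbol leaves contributes a 2-state fragment.
  b|d : 6 states
  (b|d)* : 8 states
  (b|d)*b : 10 states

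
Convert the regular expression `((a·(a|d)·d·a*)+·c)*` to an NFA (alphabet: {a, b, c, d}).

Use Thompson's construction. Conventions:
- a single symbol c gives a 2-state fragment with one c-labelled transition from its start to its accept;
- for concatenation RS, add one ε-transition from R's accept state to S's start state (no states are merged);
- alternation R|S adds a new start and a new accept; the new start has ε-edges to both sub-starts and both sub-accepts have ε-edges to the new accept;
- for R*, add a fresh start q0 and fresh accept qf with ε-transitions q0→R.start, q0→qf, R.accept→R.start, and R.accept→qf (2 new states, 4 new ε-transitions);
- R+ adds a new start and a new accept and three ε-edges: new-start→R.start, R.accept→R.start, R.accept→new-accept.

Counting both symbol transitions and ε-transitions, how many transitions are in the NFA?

Building bottom-up:
Each of the 6 symbol leaves contributes 1 transition (1 symbol, 0 ε).
  a|d → 6 transitions (2 symbol, 4 ε)
  a* → 5 transitions (1 symbol, 4 ε)
  a·(a|d)·d·a* → 16 transitions (5 symbol, 11 ε)
  (a·(a|d)·d·a*)+ → 19 transitions (5 symbol, 14 ε)
  (a·(a|d)·d·a*)+·c → 21 transitions (6 symbol, 15 ε)
  ((a·(a|d)·d·a*)+·c)* → 25 transitions (6 symbol, 19 ε)

25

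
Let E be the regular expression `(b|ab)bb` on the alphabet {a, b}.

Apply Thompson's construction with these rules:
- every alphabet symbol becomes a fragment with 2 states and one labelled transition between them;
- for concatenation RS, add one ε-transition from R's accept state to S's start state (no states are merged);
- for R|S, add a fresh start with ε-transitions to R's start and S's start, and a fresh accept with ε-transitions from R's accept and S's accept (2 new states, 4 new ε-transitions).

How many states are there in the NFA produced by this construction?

Bottom-up over the parse tree:
Each of the 5 symbol leaves contributes a 2-state fragment.
  ab — 4 states
  b|ab — 8 states
  (b|ab)bb — 12 states

12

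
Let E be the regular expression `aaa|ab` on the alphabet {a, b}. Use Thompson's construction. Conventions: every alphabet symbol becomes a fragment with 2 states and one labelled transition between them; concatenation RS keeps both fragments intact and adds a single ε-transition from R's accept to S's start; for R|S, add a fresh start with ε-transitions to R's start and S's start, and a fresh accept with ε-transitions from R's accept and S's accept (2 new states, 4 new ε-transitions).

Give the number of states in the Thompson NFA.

Building bottom-up:
Each of the 5 symbol leaves contributes a 2-state fragment.
  aaa = 6 states
  ab = 4 states
  aaa|ab = 12 states

12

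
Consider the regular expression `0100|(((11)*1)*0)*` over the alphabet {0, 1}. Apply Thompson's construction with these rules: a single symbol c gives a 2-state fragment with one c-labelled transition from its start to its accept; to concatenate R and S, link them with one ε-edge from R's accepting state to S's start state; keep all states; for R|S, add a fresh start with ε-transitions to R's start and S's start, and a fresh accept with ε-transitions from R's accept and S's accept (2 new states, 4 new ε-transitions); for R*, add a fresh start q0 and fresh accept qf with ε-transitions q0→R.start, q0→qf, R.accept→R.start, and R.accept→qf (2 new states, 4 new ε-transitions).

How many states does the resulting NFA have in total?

24

Building bottom-up:
Each of the 8 symbol leaves contributes a 2-state fragment.
  0100 — 8 states
  11 — 4 states
  (11)* — 6 states
  (11)*1 — 8 states
  ((11)*1)* — 10 states
  ((11)*1)*0 — 12 states
  (((11)*1)*0)* — 14 states
  0100|(((11)*1)*0)* — 24 states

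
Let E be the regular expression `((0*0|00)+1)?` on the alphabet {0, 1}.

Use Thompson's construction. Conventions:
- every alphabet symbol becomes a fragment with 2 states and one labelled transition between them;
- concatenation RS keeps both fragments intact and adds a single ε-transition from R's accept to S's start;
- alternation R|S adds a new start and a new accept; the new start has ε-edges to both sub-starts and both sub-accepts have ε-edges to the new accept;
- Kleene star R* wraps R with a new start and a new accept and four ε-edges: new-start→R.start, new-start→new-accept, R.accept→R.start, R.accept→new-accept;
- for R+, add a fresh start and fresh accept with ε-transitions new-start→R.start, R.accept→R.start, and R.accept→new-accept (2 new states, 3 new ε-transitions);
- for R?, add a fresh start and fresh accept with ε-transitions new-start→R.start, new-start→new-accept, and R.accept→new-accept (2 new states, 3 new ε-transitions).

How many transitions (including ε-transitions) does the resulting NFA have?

22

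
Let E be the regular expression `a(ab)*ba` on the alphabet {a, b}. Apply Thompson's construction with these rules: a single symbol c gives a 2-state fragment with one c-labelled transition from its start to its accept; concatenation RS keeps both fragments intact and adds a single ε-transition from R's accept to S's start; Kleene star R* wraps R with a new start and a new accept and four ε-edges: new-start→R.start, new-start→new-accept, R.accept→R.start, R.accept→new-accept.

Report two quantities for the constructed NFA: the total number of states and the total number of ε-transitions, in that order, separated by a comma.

12, 8

Recursing over subexpressions:
Each of the 5 symbol leaves contributes 2 states and 0 ε-transitions.
  ab = 4 states, 1 ε-transition
  (ab)* = 6 states, 5 ε-transitions
  a(ab)*ba = 12 states, 8 ε-transitions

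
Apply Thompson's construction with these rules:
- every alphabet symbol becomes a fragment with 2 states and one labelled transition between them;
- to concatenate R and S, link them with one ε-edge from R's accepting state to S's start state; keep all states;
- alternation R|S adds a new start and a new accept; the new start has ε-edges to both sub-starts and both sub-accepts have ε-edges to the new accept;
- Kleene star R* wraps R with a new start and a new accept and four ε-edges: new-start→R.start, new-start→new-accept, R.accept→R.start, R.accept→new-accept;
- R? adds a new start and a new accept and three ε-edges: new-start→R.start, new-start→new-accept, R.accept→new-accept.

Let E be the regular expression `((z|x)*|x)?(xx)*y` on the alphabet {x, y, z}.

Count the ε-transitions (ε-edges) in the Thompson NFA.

22

Recursing over subexpressions:
Each of the 6 symbol leaves contributes 0 ε-transitions.
  z|x → 4 ε-transitions
  (z|x)* → 8 ε-transitions
  (z|x)*|x → 12 ε-transitions
  ((z|x)*|x)? → 15 ε-transitions
  xx → 1 ε-transition
  (xx)* → 5 ε-transitions
  ((z|x)*|x)?(xx)*y → 22 ε-transitions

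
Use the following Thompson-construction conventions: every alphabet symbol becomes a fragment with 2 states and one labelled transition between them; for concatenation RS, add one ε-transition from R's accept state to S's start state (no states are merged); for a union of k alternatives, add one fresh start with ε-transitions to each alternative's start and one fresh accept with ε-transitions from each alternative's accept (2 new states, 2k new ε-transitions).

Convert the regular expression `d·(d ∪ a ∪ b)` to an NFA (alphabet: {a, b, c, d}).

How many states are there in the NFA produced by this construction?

10

Recursing over subexpressions:
Each of the 4 symbol leaves contributes a 2-state fragment.
  d ∪ a ∪ b = 8 states
  d·(d ∪ a ∪ b) = 10 states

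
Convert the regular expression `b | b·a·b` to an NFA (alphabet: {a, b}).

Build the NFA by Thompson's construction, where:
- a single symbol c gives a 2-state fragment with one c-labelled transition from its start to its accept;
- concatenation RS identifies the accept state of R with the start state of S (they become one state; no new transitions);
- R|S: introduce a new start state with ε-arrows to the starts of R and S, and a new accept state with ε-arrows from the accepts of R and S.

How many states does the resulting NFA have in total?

8

Bottom-up over the parse tree:
Each of the 4 symbol leaves contributes a 2-state fragment.
  b·a·b = 4 states
  b | b·a·b = 8 states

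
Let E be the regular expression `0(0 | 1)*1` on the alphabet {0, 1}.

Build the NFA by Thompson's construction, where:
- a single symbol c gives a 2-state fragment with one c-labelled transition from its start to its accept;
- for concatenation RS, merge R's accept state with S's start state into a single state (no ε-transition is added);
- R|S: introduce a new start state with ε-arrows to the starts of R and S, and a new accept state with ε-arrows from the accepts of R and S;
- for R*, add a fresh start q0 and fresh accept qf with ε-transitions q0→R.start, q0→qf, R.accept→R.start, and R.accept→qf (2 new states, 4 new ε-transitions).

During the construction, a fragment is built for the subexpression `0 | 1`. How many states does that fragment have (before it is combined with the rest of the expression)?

6

Fragment for `0 | 1`:
Each of the 2 symbol leaves contributes a 2-state fragment.
  0 | 1 → 6 states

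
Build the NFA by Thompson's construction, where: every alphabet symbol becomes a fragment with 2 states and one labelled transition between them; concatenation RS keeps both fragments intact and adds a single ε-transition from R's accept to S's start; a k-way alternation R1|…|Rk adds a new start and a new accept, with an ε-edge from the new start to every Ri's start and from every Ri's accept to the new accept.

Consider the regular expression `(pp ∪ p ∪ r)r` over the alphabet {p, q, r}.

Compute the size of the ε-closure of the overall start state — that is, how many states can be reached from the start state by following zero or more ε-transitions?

Compute the ε-closure size of each fragment's start state recursively; a symbol fragment's start has no outgoing ε-edge, so its closure is just itself (size 1).
  pp — same as the first factor's closure: |closure| = 1
  pp ∪ p ∪ r — new start ε-reaches every alternative's start; none of them accept ε, so the new accept is not reached: |closure| = 1 + 1 + 1 + 1 = 4
  (pp ∪ p ∪ r)r — same as the first factor's closure: |closure| = 4

4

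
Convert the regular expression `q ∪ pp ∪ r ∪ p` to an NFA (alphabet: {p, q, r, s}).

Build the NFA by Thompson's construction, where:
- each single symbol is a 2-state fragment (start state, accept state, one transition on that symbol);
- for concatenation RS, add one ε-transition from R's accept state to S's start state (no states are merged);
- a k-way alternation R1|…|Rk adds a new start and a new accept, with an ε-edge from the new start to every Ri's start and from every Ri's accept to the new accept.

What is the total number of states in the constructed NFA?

12

Bottom-up over the parse tree:
Each of the 5 symbol leaves contributes a 2-state fragment.
  pp : 4 states
  q ∪ pp ∪ r ∪ p : 12 states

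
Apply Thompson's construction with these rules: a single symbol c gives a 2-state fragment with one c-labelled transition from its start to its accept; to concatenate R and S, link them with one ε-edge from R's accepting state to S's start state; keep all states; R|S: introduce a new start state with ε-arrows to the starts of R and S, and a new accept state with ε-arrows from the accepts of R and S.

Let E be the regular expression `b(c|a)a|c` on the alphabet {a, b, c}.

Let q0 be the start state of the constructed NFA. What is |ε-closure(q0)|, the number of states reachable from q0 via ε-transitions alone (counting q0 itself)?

Compute the ε-closure size of each fragment's start state recursively; a symbol fragment's start has no outgoing ε-edge, so its closure is just itself (size 1).
  c|a : |closure| = 1 + 1 + 1 = 3 (the new accept is not ε-reachable since no branch accepts ε)
  b(c|a)a : same as the first factor's closure: |closure| = 1
  b(c|a)a|c : |closure| = 1 + 1 + 1 = 3 (the new accept is not ε-reachable since no branch accepts ε)

3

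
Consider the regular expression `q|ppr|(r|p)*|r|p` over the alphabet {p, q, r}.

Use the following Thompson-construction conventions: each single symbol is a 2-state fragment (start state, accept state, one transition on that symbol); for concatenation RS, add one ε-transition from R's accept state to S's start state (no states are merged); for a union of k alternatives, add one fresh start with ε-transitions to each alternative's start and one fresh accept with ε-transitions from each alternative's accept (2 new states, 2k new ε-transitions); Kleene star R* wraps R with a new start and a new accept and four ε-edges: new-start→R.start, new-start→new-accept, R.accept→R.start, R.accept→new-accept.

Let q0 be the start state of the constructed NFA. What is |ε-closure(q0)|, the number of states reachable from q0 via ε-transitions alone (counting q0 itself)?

11

Work bottom-up. For each fragment F, track |ε-closure(F.start)| and whether F's accept lies in that closure (i.e. whether F accepts ε). A single-symbol fragment has closure size 1 and does not accept ε.
  ppr → same as the first factor's closure: |closure| = 1
  r|p → new start ε-reaches every alternative's start; none of them accept ε, so the new accept is not reached: |closure| = 1 + 1 + 1 = 3
  (r|p)* → new start has ε-edges to the inner start and to the new accept, so |closure| = 2 + 3 = 5
  q|ppr|(r|p)*|r|p → new start ε-reaches every alternative's start; at least one alternative accepts ε, so the union's new accept is reached too: |closure| = 1 + 1 + 1 + 5 + 1 + 1 + 1 = 11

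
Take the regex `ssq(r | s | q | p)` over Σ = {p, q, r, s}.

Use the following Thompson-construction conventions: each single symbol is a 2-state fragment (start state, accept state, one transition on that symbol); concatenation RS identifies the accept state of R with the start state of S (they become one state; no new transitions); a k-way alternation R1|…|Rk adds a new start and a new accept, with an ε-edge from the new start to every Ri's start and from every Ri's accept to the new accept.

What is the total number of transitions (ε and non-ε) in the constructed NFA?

15

Recursing over subexpressions:
Each of the 7 symbol leaves contributes 1 transition (1 symbol, 0 ε).
  r | s | q | p — 12 transitions (4 symbol, 8 ε)
  ssq(r | s | q | p) — 15 transitions (7 symbol, 8 ε)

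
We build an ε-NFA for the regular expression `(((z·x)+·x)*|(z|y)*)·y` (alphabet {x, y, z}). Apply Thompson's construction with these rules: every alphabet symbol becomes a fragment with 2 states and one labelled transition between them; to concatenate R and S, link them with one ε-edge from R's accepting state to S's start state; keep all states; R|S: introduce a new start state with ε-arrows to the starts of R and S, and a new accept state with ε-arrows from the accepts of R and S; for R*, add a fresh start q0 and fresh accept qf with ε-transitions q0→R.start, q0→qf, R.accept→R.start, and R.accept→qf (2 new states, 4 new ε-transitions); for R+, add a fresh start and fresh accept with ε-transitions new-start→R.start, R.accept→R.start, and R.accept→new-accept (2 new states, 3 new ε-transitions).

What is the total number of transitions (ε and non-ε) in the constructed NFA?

28

By structural recursion:
Each of the 6 symbol leaves contributes 1 transition (1 symbol, 0 ε).
  z·x — 3 transitions (2 symbol, 1 ε)
  (z·x)+ — 6 transitions (2 symbol, 4 ε)
  (z·x)+·x — 8 transitions (3 symbol, 5 ε)
  ((z·x)+·x)* — 12 transitions (3 symbol, 9 ε)
  z|y — 6 transitions (2 symbol, 4 ε)
  (z|y)* — 10 transitions (2 symbol, 8 ε)
  ((z·x)+·x)*|(z|y)* — 26 transitions (5 symbol, 21 ε)
  (((z·x)+·x)*|(z|y)*)·y — 28 transitions (6 symbol, 22 ε)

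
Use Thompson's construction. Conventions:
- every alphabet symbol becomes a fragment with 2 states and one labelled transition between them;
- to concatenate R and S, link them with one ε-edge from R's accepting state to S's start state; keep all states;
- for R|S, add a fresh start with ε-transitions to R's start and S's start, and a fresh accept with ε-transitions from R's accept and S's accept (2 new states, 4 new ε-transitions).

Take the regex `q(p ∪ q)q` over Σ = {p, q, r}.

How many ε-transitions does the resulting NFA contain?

6

By structural recursion:
Each of the 4 symbol leaves contributes 0 ε-transitions.
  p ∪ q → 4 ε-transitions
  q(p ∪ q)q → 6 ε-transitions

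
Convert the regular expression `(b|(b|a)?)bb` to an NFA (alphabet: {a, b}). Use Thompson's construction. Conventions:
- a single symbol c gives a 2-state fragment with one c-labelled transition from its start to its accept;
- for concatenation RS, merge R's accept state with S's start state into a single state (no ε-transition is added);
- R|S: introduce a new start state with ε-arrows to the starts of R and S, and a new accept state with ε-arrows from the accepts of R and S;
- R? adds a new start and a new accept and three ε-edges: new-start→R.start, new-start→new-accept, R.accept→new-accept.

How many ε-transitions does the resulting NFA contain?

11

By structural recursion:
Each of the 5 symbol leaves contributes 0 ε-transitions.
  b|a → 4 ε-transitions
  (b|a)? → 7 ε-transitions
  b|(b|a)? → 11 ε-transitions
  (b|(b|a)?)bb → 11 ε-transitions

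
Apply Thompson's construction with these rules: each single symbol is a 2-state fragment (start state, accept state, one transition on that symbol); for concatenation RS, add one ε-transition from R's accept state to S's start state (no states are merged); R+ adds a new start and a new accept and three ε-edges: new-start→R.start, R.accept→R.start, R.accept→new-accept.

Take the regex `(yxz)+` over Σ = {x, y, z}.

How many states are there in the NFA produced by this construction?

Building bottom-up:
Each of the 3 symbol leaves contributes a 2-state fragment.
  yxz : 6 states
  (yxz)+ : 8 states

8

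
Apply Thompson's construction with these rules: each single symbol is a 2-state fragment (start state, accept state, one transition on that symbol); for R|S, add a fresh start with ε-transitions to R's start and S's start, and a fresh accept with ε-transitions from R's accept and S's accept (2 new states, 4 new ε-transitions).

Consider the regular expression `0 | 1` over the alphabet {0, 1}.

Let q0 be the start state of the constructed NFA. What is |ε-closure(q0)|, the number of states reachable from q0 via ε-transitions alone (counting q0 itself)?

Work bottom-up. For each fragment F, track |ε-closure(F.start)| and whether F's accept lies in that closure (i.e. whether F accepts ε). A single-symbol fragment has closure size 1 and does not accept ε.
  0 | 1 : C = 1 + 1 + 1 = 3 (the new accept is not ε-reachable since no branch accepts ε)

3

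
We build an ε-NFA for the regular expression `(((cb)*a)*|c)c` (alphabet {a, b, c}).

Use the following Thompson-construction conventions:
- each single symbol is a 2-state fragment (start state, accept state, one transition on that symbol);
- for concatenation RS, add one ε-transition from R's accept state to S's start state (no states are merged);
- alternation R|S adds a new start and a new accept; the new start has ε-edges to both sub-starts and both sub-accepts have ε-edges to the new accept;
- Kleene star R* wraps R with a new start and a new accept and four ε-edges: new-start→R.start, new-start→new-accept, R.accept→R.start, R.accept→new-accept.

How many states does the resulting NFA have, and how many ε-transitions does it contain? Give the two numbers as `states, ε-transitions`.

Recursing over subexpressions:
Each of the 5 symbol leaves contributes 2 states and 0 ε-transitions.
  cb → 4 states, 1 ε-transition
  (cb)* → 6 states, 5 ε-transitions
  (cb)*a → 8 states, 6 ε-transitions
  ((cb)*a)* → 10 states, 10 ε-transitions
  ((cb)*a)*|c → 14 states, 14 ε-transitions
  (((cb)*a)*|c)c → 16 states, 15 ε-transitions

16, 15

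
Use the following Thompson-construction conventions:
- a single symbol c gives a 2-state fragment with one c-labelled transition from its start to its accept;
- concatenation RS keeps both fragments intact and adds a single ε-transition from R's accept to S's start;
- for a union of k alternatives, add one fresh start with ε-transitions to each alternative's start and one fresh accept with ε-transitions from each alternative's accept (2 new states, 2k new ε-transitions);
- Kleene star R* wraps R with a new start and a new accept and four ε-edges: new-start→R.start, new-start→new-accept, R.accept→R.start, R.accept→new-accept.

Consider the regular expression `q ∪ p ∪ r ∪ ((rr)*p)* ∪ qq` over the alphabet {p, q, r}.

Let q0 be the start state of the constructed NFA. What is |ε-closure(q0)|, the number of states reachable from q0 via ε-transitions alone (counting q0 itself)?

Let C(F) = |ε-closure(F.start)| within fragment F, and note whether F accepts ε. Symbol fragments have C = 1 and do not accept ε. Then:
  rr — |closure| equals the left operand's closure size = 1 (its accept is not ε-reachable, so the closure stops there)
  (rr)* — new start has ε-edges to the inner start and to the new accept, so |closure| = 2 + 1 = 3
  (rr)*p — the left operand accepts ε, so the closure extends into the next operand (via the concat ε-link); |closure| = 3 + 1 = 4
  ((rr)*p)* — the star's fresh start ε-reaches both the body's start and the fresh accept: |closure| = 2 + 4 = 6
  qq — |closure| equals the left operand's closure size = 1 (its accept is not ε-reachable, so the closure stops there)
  q ∪ p ∪ r ∪ ((rr)*p)* ∪ qq — |closure| = 1 (new start) + (1 + 1 + 1 + 6 + 1) + 1 (new accept, since some branch ε-reaches its own accept) = 12

12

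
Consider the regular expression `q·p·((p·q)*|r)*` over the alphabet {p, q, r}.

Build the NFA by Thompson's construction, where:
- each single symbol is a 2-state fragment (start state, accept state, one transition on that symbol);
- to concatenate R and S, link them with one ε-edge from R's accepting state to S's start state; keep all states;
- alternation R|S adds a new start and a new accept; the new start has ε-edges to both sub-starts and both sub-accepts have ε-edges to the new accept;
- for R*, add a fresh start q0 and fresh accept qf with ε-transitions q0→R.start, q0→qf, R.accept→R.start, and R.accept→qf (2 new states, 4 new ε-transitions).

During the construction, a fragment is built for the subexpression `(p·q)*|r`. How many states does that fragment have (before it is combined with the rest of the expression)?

10

Fragment for `(p·q)*|r`:
Each of the 3 symbol leaves contributes a 2-state fragment.
  p·q — 4 states
  (p·q)* — 6 states
  (p·q)*|r — 10 states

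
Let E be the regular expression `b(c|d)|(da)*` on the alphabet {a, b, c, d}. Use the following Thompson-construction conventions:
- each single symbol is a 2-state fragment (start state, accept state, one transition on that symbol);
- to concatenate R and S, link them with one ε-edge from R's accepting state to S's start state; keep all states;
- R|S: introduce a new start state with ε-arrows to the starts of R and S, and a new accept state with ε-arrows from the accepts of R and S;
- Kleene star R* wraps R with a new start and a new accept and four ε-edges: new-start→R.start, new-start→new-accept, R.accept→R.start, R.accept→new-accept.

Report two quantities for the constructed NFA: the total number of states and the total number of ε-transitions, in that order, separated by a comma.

16, 14

By structural recursion:
Each of the 5 symbol leaves contributes 2 states and 0 ε-transitions.
  c|d = 6 states, 4 ε-transitions
  b(c|d) = 8 states, 5 ε-transitions
  da = 4 states, 1 ε-transition
  (da)* = 6 states, 5 ε-transitions
  b(c|d)|(da)* = 16 states, 14 ε-transitions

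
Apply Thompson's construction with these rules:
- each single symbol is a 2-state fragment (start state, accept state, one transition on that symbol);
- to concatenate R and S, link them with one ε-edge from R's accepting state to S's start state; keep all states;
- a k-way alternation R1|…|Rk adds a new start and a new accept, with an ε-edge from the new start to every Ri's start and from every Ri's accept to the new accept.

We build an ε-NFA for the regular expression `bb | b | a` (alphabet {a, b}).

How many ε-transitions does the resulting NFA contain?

Recursing over subexpressions:
Each of the 4 symbol leaves contributes 0 ε-transitions.
  bb → 1 ε-transition
  bb | b | a → 7 ε-transitions

7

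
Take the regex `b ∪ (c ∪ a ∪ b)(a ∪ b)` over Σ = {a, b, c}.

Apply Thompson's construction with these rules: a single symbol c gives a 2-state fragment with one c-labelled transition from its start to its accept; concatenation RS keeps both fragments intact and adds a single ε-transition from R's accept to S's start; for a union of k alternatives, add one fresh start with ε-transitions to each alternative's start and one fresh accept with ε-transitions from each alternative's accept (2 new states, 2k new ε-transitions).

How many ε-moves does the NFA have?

15

Per subexpression:
Each of the 6 symbol leaves contributes 0 ε-transitions.
  c ∪ a ∪ b = 6 ε-transitions
  a ∪ b = 4 ε-transitions
  (c ∪ a ∪ b)(a ∪ b) = 11 ε-transitions
  b ∪ (c ∪ a ∪ b)(a ∪ b) = 15 ε-transitions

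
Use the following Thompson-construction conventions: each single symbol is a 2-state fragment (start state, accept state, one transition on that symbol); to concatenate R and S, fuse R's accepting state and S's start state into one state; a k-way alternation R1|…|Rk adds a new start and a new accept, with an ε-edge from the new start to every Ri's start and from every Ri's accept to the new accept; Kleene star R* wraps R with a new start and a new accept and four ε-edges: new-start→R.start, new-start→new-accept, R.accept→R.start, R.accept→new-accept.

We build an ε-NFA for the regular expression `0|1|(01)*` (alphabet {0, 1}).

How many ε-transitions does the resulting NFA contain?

Per subexpression:
Each of the 4 symbol leaves contributes 0 ε-transitions.
  01 — 0 ε-transitions
  (01)* — 4 ε-transitions
  0|1|(01)* — 10 ε-transitions

10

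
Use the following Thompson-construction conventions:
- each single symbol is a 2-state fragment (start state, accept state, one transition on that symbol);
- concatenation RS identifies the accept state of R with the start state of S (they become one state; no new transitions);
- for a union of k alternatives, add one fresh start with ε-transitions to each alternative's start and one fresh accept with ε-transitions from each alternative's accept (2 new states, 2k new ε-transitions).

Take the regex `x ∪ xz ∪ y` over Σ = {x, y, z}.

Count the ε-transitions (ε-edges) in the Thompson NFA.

Building bottom-up:
Each of the 4 symbol leaves contributes 0 ε-transitions.
  xz : 0 ε-transitions
  x ∪ xz ∪ y : 6 ε-transitions

6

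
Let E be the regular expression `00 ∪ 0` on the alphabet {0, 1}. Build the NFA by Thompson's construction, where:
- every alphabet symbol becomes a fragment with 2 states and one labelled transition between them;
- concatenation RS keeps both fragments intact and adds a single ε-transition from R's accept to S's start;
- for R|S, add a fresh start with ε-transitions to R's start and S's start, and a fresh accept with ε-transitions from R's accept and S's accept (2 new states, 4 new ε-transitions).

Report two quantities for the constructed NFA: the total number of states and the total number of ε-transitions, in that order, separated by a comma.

Per subexpression:
Each of the 3 symbol leaves contributes 2 states and 0 ε-transitions.
  00 = 4 states, 1 ε-transition
  00 ∪ 0 = 8 states, 5 ε-transitions

8, 5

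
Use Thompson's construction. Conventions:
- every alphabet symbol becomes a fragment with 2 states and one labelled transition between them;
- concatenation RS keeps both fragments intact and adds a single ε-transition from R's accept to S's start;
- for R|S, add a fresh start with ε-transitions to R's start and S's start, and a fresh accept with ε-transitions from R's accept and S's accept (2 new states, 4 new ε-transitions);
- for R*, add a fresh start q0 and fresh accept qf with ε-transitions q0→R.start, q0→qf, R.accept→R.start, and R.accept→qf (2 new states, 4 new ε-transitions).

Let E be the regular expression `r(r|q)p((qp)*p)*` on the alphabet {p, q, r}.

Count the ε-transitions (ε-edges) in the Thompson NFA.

17

Per subexpression:
Each of the 7 symbol leaves contributes 0 ε-transitions.
  r|q — 4 ε-transitions
  qp — 1 ε-transition
  (qp)* — 5 ε-transitions
  (qp)*p — 6 ε-transitions
  ((qp)*p)* — 10 ε-transitions
  r(r|q)p((qp)*p)* — 17 ε-transitions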